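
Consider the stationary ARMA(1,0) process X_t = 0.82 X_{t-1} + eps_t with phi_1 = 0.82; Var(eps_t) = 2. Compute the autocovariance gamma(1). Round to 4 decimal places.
\gamma(1) = 5.0061

Multiply the model equation by X_{t-k} and take expectations. With theta_0 = psi_0 = 1 and psi_j the MA(infinity) weights, this gives
  gamma(k) - sum_i phi_i gamma(k-i) = c_k,
  c_k = sigma^2 * sum_{j=k..q} theta_j psi_{j-k}   (c_k = 0 for k > q),
using gamma(-m) = gamma(m).
Pure AR (q = 0): c_0 = sigma^2 = 2, c_k = 0 for k >= 1.
Equations for k = 0 and k = 1 (AR order 1):
  gamma(0) = phi_1 gamma(1) + c_0
  gamma(1) = phi_1 gamma(0) + c_1
Substituting the second into the first: gamma(0) (1 - phi_1^2) = c_0 + phi_1 c_1, so
  gamma(0) = c_0 / (1 - phi_1^2) = 2 / (1 - (0.82)^2) = 2 / 0.3276 = 6.105006.
  gamma(1) = phi_1 gamma(0) = (0.82)(6.105006) = 5.006105.
Therefore gamma(1) = 5.0061 (to 4 decimal places).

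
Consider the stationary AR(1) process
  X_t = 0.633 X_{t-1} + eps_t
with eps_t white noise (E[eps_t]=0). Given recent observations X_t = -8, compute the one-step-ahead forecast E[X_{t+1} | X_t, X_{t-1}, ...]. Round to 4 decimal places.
E[X_{t+1} \mid \mathcal F_t] = -5.0640

For an AR(p) model X_t = c + sum_i phi_i X_{t-i} + eps_t, the
one-step-ahead conditional mean is
  E[X_{t+1} | X_t, ...] = c + sum_i phi_i X_{t+1-i}.
Substitute known values:
  E[X_{t+1} | ...] = (0.633) * (-8)
                   = -5.0640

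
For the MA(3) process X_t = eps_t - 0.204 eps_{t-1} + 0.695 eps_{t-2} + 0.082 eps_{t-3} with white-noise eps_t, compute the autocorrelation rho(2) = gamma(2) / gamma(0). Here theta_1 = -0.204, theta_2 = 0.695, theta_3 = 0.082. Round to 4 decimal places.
\rho(2) = 0.4429

For an MA(q) process with theta_0 = 1, the autocovariance is
  gamma(k) = sigma^2 * sum_{i=0..q-k} theta_i * theta_{i+k},
and rho(k) = gamma(k) / gamma(0). Sigma^2 cancels.
  numerator   = (1)*(0.695) + (-0.204)*(0.082) = 0.678272.
  denominator = (1)^2 + (-0.204)^2 + (0.695)^2 + (0.082)^2 = 1.531365.
  rho(2) = 0.678272 / 1.531365 = 0.4429.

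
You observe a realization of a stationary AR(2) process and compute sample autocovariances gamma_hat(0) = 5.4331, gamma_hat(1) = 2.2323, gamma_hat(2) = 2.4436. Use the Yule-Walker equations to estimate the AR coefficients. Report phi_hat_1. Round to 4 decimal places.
\hat\phi_{1} = 0.2720

The Yule-Walker equations for an AR(p) process read, in matrix form,
  Gamma_p phi = r_p,   with   (Gamma_p)_{ij} = gamma(|i - j|),
                       (r_p)_i = gamma(i),   i,j = 1..p.
Substitute the sample gammas (Toeplitz matrix and right-hand side of size 2):
  Gamma_p = [[5.4331, 2.2323], [2.2323, 5.4331]]
  r_p     = [2.2323, 2.4436]
Written out:
  5.4331 phi_1 + 2.2323 phi_2 = 2.2323
  2.2323 phi_1 + 5.4331 phi_2 = 2.4436
Solve by Cramer's rule:
  det = gamma(0)^2 - gamma(1)^2 = (5.4331)^2 - (2.2323)^2 = 29.51857561 - 4.98316329 = 24.53541232
  phi_hat_1 = [gamma(1) gamma(0) - gamma(1) gamma(2)] / det = [(2.2323)(5.4331) - (2.2323)(2.4436)] / 24.53541232 = 6.67346085 / 24.53541232 = 0.272
  phi_hat_2 = [gamma(0) gamma(2) - gamma(1)^2] / det = [(5.4331)(2.4436) - (2.2323)^2] / 24.53541232 = 8.29315987 / 24.53541232 = 0.338
So phi_hat = [0.2720, 0.3380].
Therefore phi_hat_1 = 0.2720.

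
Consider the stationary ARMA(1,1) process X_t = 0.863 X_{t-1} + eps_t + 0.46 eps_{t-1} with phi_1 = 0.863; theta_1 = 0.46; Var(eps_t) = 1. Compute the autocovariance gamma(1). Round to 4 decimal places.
\gamma(1) = 7.2413

Multiply the model equation by X_{t-k} and take expectations. With theta_0 = psi_0 = 1 and psi_j the MA(infinity) weights, this gives
  gamma(k) - sum_i phi_i gamma(k-i) = c_k,
  c_k = sigma^2 * sum_{j=k..q} theta_j psi_{j-k}   (c_k = 0 for k > q),
using gamma(-m) = gamma(m).
psi-weights needed (psi_j = theta_j + sum_i phi_i psi_{j-i}):
  psi_1 = theta_1 + phi_1 = 0.46 + (0.863) = 1.323
Right-hand sides:
  c_0 = sigma^2 (1 + theta_1 psi_1) = 1 * (1 + (0.46)(1.323)) = 1 * 1.60858 = 1.60858
  c_1 = sigma^2 theta_1 = 1 * (0.46) = 0.46
  c_2 = 0
Equations for k = 0 and k = 1 (AR order 1):
  gamma(0) = phi_1 gamma(1) + c_0
  gamma(1) = phi_1 gamma(0) + c_1
Substituting the second into the first: gamma(0) (1 - phi_1^2) = c_0 + phi_1 c_1, so
  gamma(0) = (c_0 + phi_1 c_1) / (1 - phi_1^2) = (1.60858 + (0.863)(0.46)) / (1 - (0.863)^2) = 2.00556 / 0.255231 = 7.857823.
  gamma(1) = phi_1 gamma(0) + c_1 = (0.863)(7.857823) + (0.46) = 7.241301.
Therefore gamma(1) = 7.2413 (to 4 decimal places).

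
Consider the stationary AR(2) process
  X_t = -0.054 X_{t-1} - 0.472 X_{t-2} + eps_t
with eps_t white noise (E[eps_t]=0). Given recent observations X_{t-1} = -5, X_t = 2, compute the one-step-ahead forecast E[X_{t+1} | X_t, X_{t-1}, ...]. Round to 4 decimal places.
E[X_{t+1} \mid \mathcal F_t] = 2.2520

For an AR(p) model X_t = c + sum_i phi_i X_{t-i} + eps_t, the
one-step-ahead conditional mean is
  E[X_{t+1} | X_t, ...] = c + sum_i phi_i X_{t+1-i}.
Substitute known values:
  E[X_{t+1} | ...] = (-0.054) * (2) + (-0.472) * (-5)
                   = 2.2520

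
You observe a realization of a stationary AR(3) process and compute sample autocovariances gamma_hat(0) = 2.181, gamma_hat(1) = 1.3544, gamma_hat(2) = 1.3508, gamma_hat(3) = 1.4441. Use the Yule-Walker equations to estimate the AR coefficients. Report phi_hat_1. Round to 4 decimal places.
\hat\phi_{1} = 0.2490

The Yule-Walker equations for an AR(p) process read, in matrix form,
  Gamma_p phi = r_p,   with   (Gamma_p)_{ij} = gamma(|i - j|),
                       (r_p)_i = gamma(i),   i,j = 1..p.
Substitute the sample gammas (Toeplitz matrix and right-hand side of size 3):
  Gamma_p = [[2.181, 1.3544, 1.3508], [1.3544, 2.181, 1.3544], [1.3508, 1.3544, 2.181]]
  r_p     = [1.3544, 1.3508, 1.4441]
Written out (R1..R3):
  (R1) 2.181 phi_1 + 1.3544 phi_2 + 1.3508 phi_3 = 1.3544
  (R2) 1.3544 phi_1 + 2.181 phi_2 + 1.3544 phi_3 = 1.3508
  (R3) 1.3508 phi_1 + 1.3544 phi_2 + 2.181 phi_3 = 1.4441
Gaussian elimination:
  R2 <- R2 - (1.3544/2.181) R1 = R2 - (0.621) R1:  1.339918 phi_2 + 0.515554 phi_3 = 0.509718
  R3 <- R3 - (1.3508/2.181) R1 = R3 - (0.619349) R1:  0.515554 phi_2 + 1.344383 phi_3 = 0.605254
  R3 <- R3 - (0.515554/1.339918) R2 = R3 - (0.384765) R2:  1.146016 phi_3 = 0.409132
Back-substitution:
  phi_hat_3 = 0.409132 / 1.146016 = 0.357004
  phi_hat_2 = (0.509718 - (0.515554)(0.357004)) / 1.339918 = 0.243047
  phi_hat_1 = (1.3544 - (1.3544)(0.243047) - (1.3508)(0.357004)) / 2.181 = 0.248957
So phi_hat = [0.2490, 0.2430, 0.3570].
Therefore phi_hat_1 = 0.2490.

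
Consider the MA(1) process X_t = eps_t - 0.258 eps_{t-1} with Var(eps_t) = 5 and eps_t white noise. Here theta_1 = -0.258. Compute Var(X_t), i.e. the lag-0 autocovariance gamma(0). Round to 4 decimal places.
\gamma(0) = 5.3328

For an MA(q) process X_t = eps_t + sum_i theta_i eps_{t-i} with
Var(eps_t) = sigma^2, the variance is
  gamma(0) = sigma^2 * (1 + sum_i theta_i^2).
  sum_i theta_i^2 = (-0.258)^2 = 0.066564.
  gamma(0) = 5 * (1 + 0.066564) = 5 * 1.066564 = 5.33282, which rounds to 5.3328.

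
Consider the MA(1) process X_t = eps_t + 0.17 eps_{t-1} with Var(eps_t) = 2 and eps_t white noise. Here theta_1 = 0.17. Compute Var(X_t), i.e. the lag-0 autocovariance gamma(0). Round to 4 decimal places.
\gamma(0) = 2.0578

For an MA(q) process X_t = eps_t + sum_i theta_i eps_{t-i} with
Var(eps_t) = sigma^2, the variance is
  gamma(0) = sigma^2 * (1 + sum_i theta_i^2).
  sum_i theta_i^2 = (0.17)^2 = 0.0289.
  gamma(0) = 2 * (1 + 0.0289) = 2 * 1.0289 = 2.0578.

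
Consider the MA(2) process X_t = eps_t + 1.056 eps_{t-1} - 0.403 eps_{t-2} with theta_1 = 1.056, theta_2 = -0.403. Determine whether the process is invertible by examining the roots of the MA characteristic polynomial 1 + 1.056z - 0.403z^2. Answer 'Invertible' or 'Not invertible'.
\text{Not invertible}

The MA(q) characteristic polynomial is P(z) = 1 + 1.056z - 0.403z^2.
Invertibility requires all roots to lie outside the unit circle, i.e. |z| > 1 for every root.
Set 1 + (1.056) z + (-0.403) z^2 = 0, i.e. a z^2 + b z + c = 0 with a = -0.403, b = 1.056, c = 1.
Discriminant D = b^2 - 4ac = (1.056)^2 - 4*(-0.403)*1 = 1.115136 - (-1.612) = 2.727136.
D >= 0, so the roots are real: z = (-b +/- sqrt(D)) / (2a) = (-1.056 +/- 1.651404) / (-0.806).
  z_1 = (-1.056 + 1.651404) / (-0.806) = -0.7387,   |z_1| = 0.7387.
  z_2 = (-1.056 - 1.651404) / (-0.806) = 3.3591,   |z_2| = 3.3591.
Moduli of all roots: 0.7387, 3.3591.
All moduli strictly greater than 1? No.
Verdict: Not invertible.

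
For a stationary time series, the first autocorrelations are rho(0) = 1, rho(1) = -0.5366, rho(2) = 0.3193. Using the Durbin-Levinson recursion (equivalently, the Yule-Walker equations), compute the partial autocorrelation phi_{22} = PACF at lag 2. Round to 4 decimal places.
\phi_{22} = 0.0440

The PACF at lag k is phi_{kk}, the last component of the solution
to the Yule-Walker system G_k phi = r_k where
  (G_k)_{ij} = rho(|i - j|), (r_k)_i = rho(i), i,j = 1..k.
Equivalently, Durbin-Levinson gives phi_{kk} iteratively:
  phi_{11} = rho(1)
  phi_{kk} = [rho(k) - sum_{j=1..k-1} phi_{k-1,j} rho(k-j)]
            / [1 - sum_{j=1..k-1} phi_{k-1,j} rho(j)],
  phi_{k,j} = phi_{k-1,j} - phi_{kk} phi_{k-1,k-j},  j = 1..k-1.
Step k = 1:
  phi_11 = rho(1) = -0.5366.
Step k = 2:
  phi_22 = [rho(2) - phi_11 rho(1)] / [1 - phi_11 rho(1)] = [0.3193 - (-0.5366)(-0.5366)] / [1 - (-0.5366)(-0.5366)]
         = 0.03136044 / 0.71206044 = 0.044.
Therefore phi_{22} = 0.0440.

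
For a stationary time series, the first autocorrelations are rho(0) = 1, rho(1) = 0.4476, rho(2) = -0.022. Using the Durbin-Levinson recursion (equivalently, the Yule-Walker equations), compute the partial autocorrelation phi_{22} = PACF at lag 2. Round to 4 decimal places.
\phi_{22} = -0.2781

The PACF at lag k is phi_{kk}, the last component of the solution
to the Yule-Walker system G_k phi = r_k where
  (G_k)_{ij} = rho(|i - j|), (r_k)_i = rho(i), i,j = 1..k.
Equivalently, Durbin-Levinson gives phi_{kk} iteratively:
  phi_{11} = rho(1)
  phi_{kk} = [rho(k) - sum_{j=1..k-1} phi_{k-1,j} rho(k-j)]
            / [1 - sum_{j=1..k-1} phi_{k-1,j} rho(j)],
  phi_{k,j} = phi_{k-1,j} - phi_{kk} phi_{k-1,k-j},  j = 1..k-1.
Step k = 1:
  phi_11 = rho(1) = 0.4476.
Step k = 2:
  phi_22 = [rho(2) - phi_11 rho(1)] / [1 - phi_11 rho(1)] = [-0.022 - (0.4476)(0.4476)] / [1 - (0.4476)(0.4476)]
         = -0.22234576 / 0.79965424 = -0.2781.
Therefore phi_{22} = -0.2781.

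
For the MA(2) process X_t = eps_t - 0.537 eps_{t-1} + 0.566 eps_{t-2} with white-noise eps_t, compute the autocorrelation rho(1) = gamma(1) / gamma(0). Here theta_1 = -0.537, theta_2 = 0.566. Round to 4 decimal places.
\rho(1) = -0.5227

For an MA(q) process with theta_0 = 1, the autocovariance is
  gamma(k) = sigma^2 * sum_{i=0..q-k} theta_i * theta_{i+k},
and rho(k) = gamma(k) / gamma(0). Sigma^2 cancels.
  numerator   = (1)*(-0.537) + (-0.537)*(0.566) = -0.840942.
  denominator = (1)^2 + (-0.537)^2 + (0.566)^2 = 1.608725.
  rho(1) = -0.840942 / 1.608725 = -0.5227.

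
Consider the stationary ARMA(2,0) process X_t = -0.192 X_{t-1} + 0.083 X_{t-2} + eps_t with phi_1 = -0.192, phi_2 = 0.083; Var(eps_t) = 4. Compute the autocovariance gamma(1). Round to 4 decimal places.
\gamma(1) = -0.8820

Multiply the model equation by X_{t-k} and take expectations. With theta_0 = psi_0 = 1 and psi_j the MA(infinity) weights, this gives
  gamma(k) - sum_i phi_i gamma(k-i) = c_k,
  c_k = sigma^2 * sum_{j=k..q} theta_j psi_{j-k}   (c_k = 0 for k > q),
using gamma(-m) = gamma(m).
Pure AR (q = 0): c_0 = sigma^2 = 4, c_k = 0 for k >= 1.
Equations for k = 0, 1, 2 (AR order 2, c_2 = 0):
  (E0) gamma(0) = phi_1 gamma(1) + phi_2 gamma(2) + c_0
  (E1) gamma(1) = phi_1 gamma(0) + phi_2 gamma(1) + c_1
  (E2) gamma(2) = phi_1 gamma(1) + phi_2 gamma(0)
From (E1): gamma(1) = A gamma(0) + B with
  A = phi_1 / (1 - phi_2) = -0.192 / 0.917 = -0.209378,   B = c_1 / (1 - phi_2) = 0 / 0.917 = 0.
Insert (E2) into (E0): gamma(0) (1 - phi_2^2) = phi_1 (1 + phi_2) gamma(1) + c_0.
  phi_1 (1 + phi_2) = (-0.192)(1.083) = -0.207936,   1 - phi_2^2 = 0.993111.
Replace gamma(1) by A gamma(0) + B and collect gamma(0):
  gamma(0) [0.993111 - (-0.207936)(-0.209378)] = c_0 = 4
  gamma(0) * 0.949574 = 4
  gamma(0) = 4 / 0.949574 = 4.212417.
  gamma(1) = A gamma(0) = (-0.209378)(4.212417) = -0.881989.
Therefore gamma(1) = -0.8820 (to 4 decimal places).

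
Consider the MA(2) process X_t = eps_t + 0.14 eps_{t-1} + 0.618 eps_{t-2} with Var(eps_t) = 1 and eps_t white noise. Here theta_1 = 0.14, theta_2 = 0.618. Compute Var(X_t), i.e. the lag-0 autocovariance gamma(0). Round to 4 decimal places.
\gamma(0) = 1.4015

For an MA(q) process X_t = eps_t + sum_i theta_i eps_{t-i} with
Var(eps_t) = sigma^2, the variance is
  gamma(0) = sigma^2 * (1 + sum_i theta_i^2).
  sum_i theta_i^2 = (0.14)^2 + (0.618)^2 = 0.0196 + 0.381924 = 0.401524.
  gamma(0) = 1 * (1 + 0.401524) = 1 * 1.401524 = 1.401524, which rounds to 1.4015.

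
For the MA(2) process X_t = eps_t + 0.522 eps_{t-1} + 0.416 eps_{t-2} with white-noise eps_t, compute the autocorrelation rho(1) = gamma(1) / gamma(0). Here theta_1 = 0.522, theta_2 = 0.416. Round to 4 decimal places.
\rho(1) = 0.5113

For an MA(q) process with theta_0 = 1, the autocovariance is
  gamma(k) = sigma^2 * sum_{i=0..q-k} theta_i * theta_{i+k},
and rho(k) = gamma(k) / gamma(0). Sigma^2 cancels.
  numerator   = (1)*(0.522) + (0.522)*(0.416) = 0.739152.
  denominator = (1)^2 + (0.522)^2 + (0.416)^2 = 1.44554.
  rho(1) = 0.739152 / 1.44554 = 0.5113.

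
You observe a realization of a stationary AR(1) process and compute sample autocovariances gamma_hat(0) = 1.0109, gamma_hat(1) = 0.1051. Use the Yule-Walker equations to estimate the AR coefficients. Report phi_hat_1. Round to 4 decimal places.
\hat\phi_{1} = 0.1040

The Yule-Walker equations for an AR(p) process read, in matrix form,
  Gamma_p phi = r_p,   with   (Gamma_p)_{ij} = gamma(|i - j|),
                       (r_p)_i = gamma(i),   i,j = 1..p.
Substitute the sample gammas (Toeplitz matrix and right-hand side of size 1):
  Gamma_p = [[1.0109]]
  r_p     = [0.1051]
With p = 1 this is the single equation gamma(0) phi_1 = gamma(1):
  phi_hat_1 = gamma(1) / gamma(0) = 0.1051 / 1.0109 = 0.1040.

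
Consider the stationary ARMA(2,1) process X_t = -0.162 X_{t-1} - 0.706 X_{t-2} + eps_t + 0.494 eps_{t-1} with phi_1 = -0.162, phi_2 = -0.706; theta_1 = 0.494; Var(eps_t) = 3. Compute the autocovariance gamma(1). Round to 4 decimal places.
\gamma(1) = 0.2095

Multiply the model equation by X_{t-k} and take expectations. With theta_0 = psi_0 = 1 and psi_j the MA(infinity) weights, this gives
  gamma(k) - sum_i phi_i gamma(k-i) = c_k,
  c_k = sigma^2 * sum_{j=k..q} theta_j psi_{j-k}   (c_k = 0 for k > q),
using gamma(-m) = gamma(m).
psi-weights needed (psi_j = theta_j + sum_i phi_i psi_{j-i}):
  psi_1 = theta_1 + phi_1 = 0.494 + (-0.162) = 0.332
Right-hand sides:
  c_0 = sigma^2 (1 + theta_1 psi_1) = 3 * (1 + (0.494)(0.332)) = 3 * 1.164008 = 3.492024
  c_1 = sigma^2 theta_1 = 3 * (0.494) = 1.482
  c_2 = 0
Equations for k = 0, 1, 2 (AR order 2, c_2 = 0):
  (E0) gamma(0) = phi_1 gamma(1) + phi_2 gamma(2) + c_0
  (E1) gamma(1) = phi_1 gamma(0) + phi_2 gamma(1) + c_1
  (E2) gamma(2) = phi_1 gamma(1) + phi_2 gamma(0)
From (E1): gamma(1) = A gamma(0) + B with
  A = phi_1 / (1 - phi_2) = -0.162 / 1.706 = -0.094959,   B = c_1 / (1 - phi_2) = 1.482 / 1.706 = 0.868699.
Insert (E2) into (E0): gamma(0) (1 - phi_2^2) = phi_1 (1 + phi_2) gamma(1) + c_0.
  phi_1 (1 + phi_2) = (-0.162)(0.294) = -0.047628,   1 - phi_2^2 = 0.501564.
Replace gamma(1) by A gamma(0) + B and collect gamma(0):
  gamma(0) [0.501564 - (-0.047628)(-0.094959)] = (-0.047628)(0.868699) + 3.492024
  gamma(0) * 0.497041 = 3.45065
  gamma(0) = 3.45065 / 0.497041 = 6.94238.
  gamma(1) = A gamma(0) + B = (-0.094959)(6.94238) + (0.868699) = 0.209457.
Therefore gamma(1) = 0.2095 (to 4 decimal places).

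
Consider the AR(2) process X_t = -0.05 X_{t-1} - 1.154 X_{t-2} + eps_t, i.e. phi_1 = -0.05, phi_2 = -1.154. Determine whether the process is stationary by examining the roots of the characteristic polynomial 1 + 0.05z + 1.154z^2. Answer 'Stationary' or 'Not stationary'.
\text{Not stationary}

The AR(p) characteristic polynomial is P(z) = 1 + 0.05z + 1.154z^2.
Stationarity requires all roots to lie outside the unit circle, i.e. |z| > 1 for every root.
Set 1 + (0.05) z + (1.154) z^2 = 0, i.e. a z^2 + b z + c = 0 with a = 1.154, b = 0.05, c = 1.
Discriminant D = b^2 - 4ac = (0.05)^2 - 4*(1.154)*1 = 0.0025 - (4.616) = -4.6135.
D < 0, so the roots are the complex-conjugate pair z = (-b +/- i sqrt(-D)) / (2a) = -0.0217 +/- 0.9306i.
For a conjugate pair |z|^2 = z * conj(z) = (product of roots) = c/a = 1/(1.154) = 0.866551, so |z| = sqrt(0.866551) = 0.9309 for both roots.
Moduli of all roots: 0.9309, 0.9309.
All moduli strictly greater than 1? No.
Verdict: Not stationary.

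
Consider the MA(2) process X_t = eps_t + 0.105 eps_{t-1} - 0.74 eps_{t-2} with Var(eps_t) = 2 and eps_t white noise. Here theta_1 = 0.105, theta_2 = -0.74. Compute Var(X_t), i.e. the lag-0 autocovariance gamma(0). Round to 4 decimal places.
\gamma(0) = 3.1173

For an MA(q) process X_t = eps_t + sum_i theta_i eps_{t-i} with
Var(eps_t) = sigma^2, the variance is
  gamma(0) = sigma^2 * (1 + sum_i theta_i^2).
  sum_i theta_i^2 = (0.105)^2 + (-0.74)^2 = 0.011025 + 0.5476 = 0.558625.
  gamma(0) = 2 * (1 + 0.558625) = 2 * 1.558625 = 3.11725, which rounds to 3.1173.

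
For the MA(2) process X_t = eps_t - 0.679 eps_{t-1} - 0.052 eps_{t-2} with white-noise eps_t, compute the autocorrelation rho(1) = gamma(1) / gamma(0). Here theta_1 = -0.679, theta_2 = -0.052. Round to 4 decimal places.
\rho(1) = -0.4398

For an MA(q) process with theta_0 = 1, the autocovariance is
  gamma(k) = sigma^2 * sum_{i=0..q-k} theta_i * theta_{i+k},
and rho(k) = gamma(k) / gamma(0). Sigma^2 cancels.
  numerator   = (1)*(-0.679) + (-0.679)*(-0.052) = -0.643692.
  denominator = (1)^2 + (-0.679)^2 + (-0.052)^2 = 1.463745.
  rho(1) = -0.643692 / 1.463745 = -0.4398.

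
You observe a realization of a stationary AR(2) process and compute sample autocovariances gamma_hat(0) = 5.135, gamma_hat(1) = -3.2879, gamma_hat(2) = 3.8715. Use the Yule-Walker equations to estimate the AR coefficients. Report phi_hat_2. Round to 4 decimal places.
\hat\phi_{2} = 0.5830

The Yule-Walker equations for an AR(p) process read, in matrix form,
  Gamma_p phi = r_p,   with   (Gamma_p)_{ij} = gamma(|i - j|),
                       (r_p)_i = gamma(i),   i,j = 1..p.
Substitute the sample gammas (Toeplitz matrix and right-hand side of size 2):
  Gamma_p = [[5.135, -3.2879], [-3.2879, 5.135]]
  r_p     = [-3.2879, 3.8715]
Written out:
  5.135 phi_1 - 3.2879 phi_2 = -3.2879
  -3.2879 phi_1 + 5.135 phi_2 = 3.8715
Solve by Cramer's rule:
  det = gamma(0)^2 - gamma(1)^2 = (5.135)^2 - (-3.2879)^2 = 26.368225 - 10.81028641 = 15.55793859
  phi_hat_1 = [gamma(1) gamma(0) - gamma(1) gamma(2)] / det = [(-3.2879)(5.135) - (-3.2879)(3.8715)] / 15.55793859 = -4.15426165 / 15.55793859 = -0.267
  phi_hat_2 = [gamma(0) gamma(2) - gamma(1)^2] / det = [(5.135)(3.8715) - (-3.2879)^2] / 15.55793859 = 9.06986609 / 15.55793859 = 0.583
So phi_hat = [-0.2670, 0.5830].
Therefore phi_hat_2 = 0.5830.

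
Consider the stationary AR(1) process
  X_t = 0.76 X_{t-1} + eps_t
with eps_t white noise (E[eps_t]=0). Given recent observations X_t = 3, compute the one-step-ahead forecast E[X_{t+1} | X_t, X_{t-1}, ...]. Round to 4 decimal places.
E[X_{t+1} \mid \mathcal F_t] = 2.2800

For an AR(p) model X_t = c + sum_i phi_i X_{t-i} + eps_t, the
one-step-ahead conditional mean is
  E[X_{t+1} | X_t, ...] = c + sum_i phi_i X_{t+1-i}.
Substitute known values:
  E[X_{t+1} | ...] = (0.76) * (3)
                   = 2.2800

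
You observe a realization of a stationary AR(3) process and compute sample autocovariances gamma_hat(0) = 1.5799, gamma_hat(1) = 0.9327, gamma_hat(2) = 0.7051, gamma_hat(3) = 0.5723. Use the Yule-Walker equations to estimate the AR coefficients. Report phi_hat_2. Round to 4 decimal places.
\hat\phi_{2} = 0.1109

The Yule-Walker equations for an AR(p) process read, in matrix form,
  Gamma_p phi = r_p,   with   (Gamma_p)_{ij} = gamma(|i - j|),
                       (r_p)_i = gamma(i),   i,j = 1..p.
Substitute the sample gammas (Toeplitz matrix and right-hand side of size 3):
  Gamma_p = [[1.5799, 0.9327, 0.7051], [0.9327, 1.5799, 0.9327], [0.7051, 0.9327, 1.5799]]
  r_p     = [0.9327, 0.7051, 0.5723]
Written out (R1..R3):
  (R1) 1.5799 phi_1 + 0.9327 phi_2 + 0.7051 phi_3 = 0.9327
  (R2) 0.9327 phi_1 + 1.5799 phi_2 + 0.9327 phi_3 = 0.7051
  (R3) 0.7051 phi_1 + 0.9327 phi_2 + 1.5799 phi_3 = 0.5723
Gaussian elimination:
  R2 <- R2 - (0.9327/1.5799) R1 = R2 - (0.590354) R1:  1.029277 phi_2 + 0.516442 phi_3 = 0.154477
  R3 <- R3 - (0.7051/1.5799) R1 = R3 - (0.446294) R1:  0.516442 phi_2 + 1.265218 phi_3 = 0.156042
  R3 <- R3 - (0.516442/1.029277) R2 = R3 - (0.501752) R2:  1.006093 phi_3 = 0.078532
Back-substitution:
  phi_hat_3 = 0.078532 / 1.006093 = 0.078057
  phi_hat_2 = (0.154477 - (0.516442)(0.078057)) / 1.029277 = 0.110918
  phi_hat_1 = (0.9327 - (0.9327)(0.110918) - (0.7051)(0.078057)) / 1.5799 = 0.490037
So phi_hat = [0.4900, 0.1109, 0.0781].
Therefore phi_hat_2 = 0.1109.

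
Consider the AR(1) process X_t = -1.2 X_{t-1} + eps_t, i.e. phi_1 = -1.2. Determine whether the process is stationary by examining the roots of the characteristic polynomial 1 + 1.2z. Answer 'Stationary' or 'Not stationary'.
\text{Not stationary}

The AR(p) characteristic polynomial is P(z) = 1 + 1.2z.
Stationarity requires all roots to lie outside the unit circle, i.e. |z| > 1 for every root.
This is linear in z: 1 + (1.2) z = 0  =>  z = -1/(1.2) = -0.833333,  |z| = 0.833333.
Moduli of all roots: 0.8333.
All moduli strictly greater than 1? No.
Verdict: Not stationary.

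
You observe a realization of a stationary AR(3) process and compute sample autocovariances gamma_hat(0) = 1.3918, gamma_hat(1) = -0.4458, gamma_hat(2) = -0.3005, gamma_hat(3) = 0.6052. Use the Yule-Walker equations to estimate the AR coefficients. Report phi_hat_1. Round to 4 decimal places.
\hat\phi_{1} = -0.3311

The Yule-Walker equations for an AR(p) process read, in matrix form,
  Gamma_p phi = r_p,   with   (Gamma_p)_{ij} = gamma(|i - j|),
                       (r_p)_i = gamma(i),   i,j = 1..p.
Substitute the sample gammas (Toeplitz matrix and right-hand side of size 3):
  Gamma_p = [[1.3918, -0.4458, -0.3005], [-0.4458, 1.3918, -0.4458], [-0.3005, -0.4458, 1.3918]]
  r_p     = [-0.4458, -0.3005, 0.6052]
Written out (R1..R3):
  (R1) 1.3918 phi_1 - 0.4458 phi_2 - 0.3005 phi_3 = -0.4458
  (R2) -0.4458 phi_1 + 1.3918 phi_2 - 0.4458 phi_3 = -0.3005
  (R3) -0.3005 phi_1 - 0.4458 phi_2 + 1.3918 phi_3 = 0.6052
Gaussian elimination:
  R2 <- R2 - (-0.4458/1.3918) R1 = R2 - (-0.320305) R1:  1.249008 phi_2 - 0.542052 phi_3 = -0.443292
  R3 <- R3 - (-0.3005/1.3918) R1 = R3 - (-0.215907) R1:  -0.542052 phi_2 + 1.32692 phi_3 = 0.508948
  R3 <- R3 - (-0.542052/1.249008) R2 = R3 - (-0.433986) R2:  1.091677 phi_3 = 0.316566
Back-substitution:
  phi_hat_3 = 0.316566 / 1.091677 = 0.289981
  phi_hat_2 = (-0.443292 - (-0.542052)(0.289981)) / 1.249008 = -0.229067
  phi_hat_1 = (-0.4458 - (-0.4458)(-0.229067) - (-0.3005)(0.289981)) / 1.3918 = -0.331067
So phi_hat = [-0.3311, -0.2291, 0.2900].
Therefore phi_hat_1 = -0.3311.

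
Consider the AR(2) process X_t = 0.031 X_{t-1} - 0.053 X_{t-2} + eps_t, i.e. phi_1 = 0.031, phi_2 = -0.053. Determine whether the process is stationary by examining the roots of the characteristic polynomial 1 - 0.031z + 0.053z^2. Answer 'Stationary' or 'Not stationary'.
\text{Stationary}

The AR(p) characteristic polynomial is P(z) = 1 - 0.031z + 0.053z^2.
Stationarity requires all roots to lie outside the unit circle, i.e. |z| > 1 for every root.
Set 1 + (-0.031) z + (0.053) z^2 = 0, i.e. a z^2 + b z + c = 0 with a = 0.053, b = -0.031, c = 1.
Discriminant D = b^2 - 4ac = (-0.031)^2 - 4*(0.053)*1 = 0.000961 - (0.212) = -0.211039.
D < 0, so the roots are the complex-conjugate pair z = (-b +/- i sqrt(-D)) / (2a) = 0.2925 +/- 4.3339i.
For a conjugate pair |z|^2 = z * conj(z) = (product of roots) = c/a = 1/(0.053) = 18.867925, so |z| = sqrt(18.867925) = 4.3437 for both roots.
Moduli of all roots: 4.3437, 4.3437.
All moduli strictly greater than 1? Yes.
Verdict: Stationary.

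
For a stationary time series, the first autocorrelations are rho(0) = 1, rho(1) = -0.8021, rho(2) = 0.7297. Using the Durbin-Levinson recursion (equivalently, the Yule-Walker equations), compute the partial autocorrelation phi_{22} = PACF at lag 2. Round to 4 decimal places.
\phi_{22} = 0.2421

The PACF at lag k is phi_{kk}, the last component of the solution
to the Yule-Walker system G_k phi = r_k where
  (G_k)_{ij} = rho(|i - j|), (r_k)_i = rho(i), i,j = 1..k.
Equivalently, Durbin-Levinson gives phi_{kk} iteratively:
  phi_{11} = rho(1)
  phi_{kk} = [rho(k) - sum_{j=1..k-1} phi_{k-1,j} rho(k-j)]
            / [1 - sum_{j=1..k-1} phi_{k-1,j} rho(j)],
  phi_{k,j} = phi_{k-1,j} - phi_{kk} phi_{k-1,k-j},  j = 1..k-1.
Step k = 1:
  phi_11 = rho(1) = -0.8021.
Step k = 2:
  phi_22 = [rho(2) - phi_11 rho(1)] / [1 - phi_11 rho(1)] = [0.7297 - (-0.8021)(-0.8021)] / [1 - (-0.8021)(-0.8021)]
         = 0.08633559 / 0.35663559 = 0.2421.
Therefore phi_{22} = 0.2421.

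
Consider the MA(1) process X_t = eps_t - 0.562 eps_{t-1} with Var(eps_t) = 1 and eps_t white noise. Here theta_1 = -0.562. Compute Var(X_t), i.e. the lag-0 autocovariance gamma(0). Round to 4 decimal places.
\gamma(0) = 1.3158

For an MA(q) process X_t = eps_t + sum_i theta_i eps_{t-i} with
Var(eps_t) = sigma^2, the variance is
  gamma(0) = sigma^2 * (1 + sum_i theta_i^2).
  sum_i theta_i^2 = (-0.562)^2 = 0.315844.
  gamma(0) = 1 * (1 + 0.315844) = 1 * 1.315844 = 1.315844, which rounds to 1.3158.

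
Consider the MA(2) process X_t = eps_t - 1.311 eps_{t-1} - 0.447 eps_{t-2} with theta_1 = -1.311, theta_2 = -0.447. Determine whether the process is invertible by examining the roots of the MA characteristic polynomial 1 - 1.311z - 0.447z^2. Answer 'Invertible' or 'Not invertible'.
\text{Not invertible}

The MA(q) characteristic polynomial is P(z) = 1 - 1.311z - 0.447z^2.
Invertibility requires all roots to lie outside the unit circle, i.e. |z| > 1 for every root.
Set 1 + (-1.311) z + (-0.447) z^2 = 0, i.e. a z^2 + b z + c = 0 with a = -0.447, b = -1.311, c = 1.
Discriminant D = b^2 - 4ac = (-1.311)^2 - 4*(-0.447)*1 = 1.718721 - (-1.788) = 3.506721.
D >= 0, so the roots are real: z = (-b +/- sqrt(D)) / (2a) = (1.311 +/- 1.872624) / (-0.894).
  z_1 = (1.311 + 1.872624) / (-0.894) = -3.5611,   |z_1| = 3.5611.
  z_2 = (1.311 - 1.872624) / (-0.894) = 0.6282,   |z_2| = 0.6282.
Moduli of all roots: 3.5611, 0.6282.
All moduli strictly greater than 1? No.
Verdict: Not invertible.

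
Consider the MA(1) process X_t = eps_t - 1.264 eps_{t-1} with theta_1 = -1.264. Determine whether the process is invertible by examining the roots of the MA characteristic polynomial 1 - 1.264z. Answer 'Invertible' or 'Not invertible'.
\text{Not invertible}

The MA(q) characteristic polynomial is P(z) = 1 - 1.264z.
Invertibility requires all roots to lie outside the unit circle, i.e. |z| > 1 for every root.
This is linear in z: 1 + (-1.264) z = 0  =>  z = -1/(-1.264) = 0.791139,  |z| = 0.791139.
Moduli of all roots: 0.7911.
All moduli strictly greater than 1? No.
Verdict: Not invertible.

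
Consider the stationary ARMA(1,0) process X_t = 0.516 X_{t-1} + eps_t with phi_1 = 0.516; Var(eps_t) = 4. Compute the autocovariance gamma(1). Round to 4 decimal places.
\gamma(1) = 2.8130

Multiply the model equation by X_{t-k} and take expectations. With theta_0 = psi_0 = 1 and psi_j the MA(infinity) weights, this gives
  gamma(k) - sum_i phi_i gamma(k-i) = c_k,
  c_k = sigma^2 * sum_{j=k..q} theta_j psi_{j-k}   (c_k = 0 for k > q),
using gamma(-m) = gamma(m).
Pure AR (q = 0): c_0 = sigma^2 = 4, c_k = 0 for k >= 1.
Equations for k = 0 and k = 1 (AR order 1):
  gamma(0) = phi_1 gamma(1) + c_0
  gamma(1) = phi_1 gamma(0) + c_1
Substituting the second into the first: gamma(0) (1 - phi_1^2) = c_0 + phi_1 c_1, so
  gamma(0) = c_0 / (1 - phi_1^2) = 4 / (1 - (0.516)^2) = 4 / 0.733744 = 5.451493.
  gamma(1) = phi_1 gamma(0) = (0.516)(5.451493) = 2.81297.
Therefore gamma(1) = 2.8130 (to 4 decimal places).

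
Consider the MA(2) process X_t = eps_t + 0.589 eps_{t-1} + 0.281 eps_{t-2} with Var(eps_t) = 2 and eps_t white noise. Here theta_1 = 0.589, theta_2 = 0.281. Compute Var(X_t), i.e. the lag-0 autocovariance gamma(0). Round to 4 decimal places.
\gamma(0) = 2.8518

For an MA(q) process X_t = eps_t + sum_i theta_i eps_{t-i} with
Var(eps_t) = sigma^2, the variance is
  gamma(0) = sigma^2 * (1 + sum_i theta_i^2).
  sum_i theta_i^2 = (0.589)^2 + (0.281)^2 = 0.346921 + 0.078961 = 0.425882.
  gamma(0) = 2 * (1 + 0.425882) = 2 * 1.425882 = 2.851764, which rounds to 2.8518.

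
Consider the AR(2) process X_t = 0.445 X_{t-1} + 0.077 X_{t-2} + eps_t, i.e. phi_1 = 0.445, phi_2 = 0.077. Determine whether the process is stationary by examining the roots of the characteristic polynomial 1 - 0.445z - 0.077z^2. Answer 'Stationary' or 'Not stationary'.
\text{Stationary}

The AR(p) characteristic polynomial is P(z) = 1 - 0.445z - 0.077z^2.
Stationarity requires all roots to lie outside the unit circle, i.e. |z| > 1 for every root.
Set 1 + (-0.445) z + (-0.077) z^2 = 0, i.e. a z^2 + b z + c = 0 with a = -0.077, b = -0.445, c = 1.
Discriminant D = b^2 - 4ac = (-0.445)^2 - 4*(-0.077)*1 = 0.198025 - (-0.308) = 0.506025.
D >= 0, so the roots are real: z = (-b +/- sqrt(D)) / (2a) = (0.445 +/- 0.711354) / (-0.154).
  z_1 = (0.445 + 0.711354) / (-0.154) = -7.5088,   |z_1| = 7.5088.
  z_2 = (0.445 - 0.711354) / (-0.154) = 1.7296,   |z_2| = 1.7296.
Moduli of all roots: 7.5088, 1.7296.
All moduli strictly greater than 1? Yes.
Verdict: Stationary.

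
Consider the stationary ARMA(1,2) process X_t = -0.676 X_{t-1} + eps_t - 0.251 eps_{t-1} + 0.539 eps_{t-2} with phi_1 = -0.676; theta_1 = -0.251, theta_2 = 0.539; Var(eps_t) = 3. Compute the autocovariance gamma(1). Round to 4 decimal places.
\gamma(1) = -11.0971

Multiply the model equation by X_{t-k} and take expectations. With theta_0 = psi_0 = 1 and psi_j the MA(infinity) weights, this gives
  gamma(k) - sum_i phi_i gamma(k-i) = c_k,
  c_k = sigma^2 * sum_{j=k..q} theta_j psi_{j-k}   (c_k = 0 for k > q),
using gamma(-m) = gamma(m).
psi-weights needed (psi_j = theta_j + sum_i phi_i psi_{j-i}):
  psi_1 = theta_1 + phi_1 = -0.251 + (-0.676) = -0.927
  psi_2 = theta_2 + phi_1 psi_1 = 0.539 + (-0.676)(-0.927) = 1.165652
Right-hand sides:
  c_0 = sigma^2 (1 + theta_1 psi_1 + theta_2 psi_2) = 3 * (1 + (-0.251)(-0.927) + (0.539)(1.165652)) = 3 * 1.860963 = 5.58289
  c_1 = sigma^2 (theta_1 + theta_2 psi_1) = 3 * (-0.251 + (0.539)(-0.927)) = -2.251959
  c_2 = sigma^2 theta_2 = 3 * (0.539) = 1.617
Equations for k = 0 and k = 1 (AR order 1):
  gamma(0) = phi_1 gamma(1) + c_0
  gamma(1) = phi_1 gamma(0) + c_1
Substituting the second into the first: gamma(0) (1 - phi_1^2) = c_0 + phi_1 c_1, so
  gamma(0) = (c_0 + phi_1 c_1) / (1 - phi_1^2) = (5.58289 + (-0.676)(-2.251959)) / (1 - (-0.676)^2) = 7.105215 / 0.543024 = 13.084531.
  gamma(1) = phi_1 gamma(0) + c_1 = (-0.676)(13.084531) + (-2.251959) = -11.097102.
Therefore gamma(1) = -11.0971 (to 4 decimal places).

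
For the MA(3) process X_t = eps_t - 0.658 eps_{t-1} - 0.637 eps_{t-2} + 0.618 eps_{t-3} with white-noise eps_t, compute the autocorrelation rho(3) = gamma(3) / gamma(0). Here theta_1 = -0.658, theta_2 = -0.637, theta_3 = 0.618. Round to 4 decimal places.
\rho(3) = 0.2783

For an MA(q) process with theta_0 = 1, the autocovariance is
  gamma(k) = sigma^2 * sum_{i=0..q-k} theta_i * theta_{i+k},
and rho(k) = gamma(k) / gamma(0). Sigma^2 cancels.
  numerator   = (1)*(0.618) = 0.618.
  denominator = (1)^2 + (-0.658)^2 + (-0.637)^2 + (0.618)^2 = 2.220657.
  rho(3) = 0.618 / 2.220657 = 0.2783.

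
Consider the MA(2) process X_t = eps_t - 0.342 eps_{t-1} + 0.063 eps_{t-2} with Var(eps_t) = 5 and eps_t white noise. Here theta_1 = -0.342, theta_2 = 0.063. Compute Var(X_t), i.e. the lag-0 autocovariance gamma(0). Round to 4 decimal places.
\gamma(0) = 5.6047

For an MA(q) process X_t = eps_t + sum_i theta_i eps_{t-i} with
Var(eps_t) = sigma^2, the variance is
  gamma(0) = sigma^2 * (1 + sum_i theta_i^2).
  sum_i theta_i^2 = (-0.342)^2 + (0.063)^2 = 0.116964 + 0.003969 = 0.120933.
  gamma(0) = 5 * (1 + 0.120933) = 5 * 1.120933 = 5.604665, which rounds to 5.6047.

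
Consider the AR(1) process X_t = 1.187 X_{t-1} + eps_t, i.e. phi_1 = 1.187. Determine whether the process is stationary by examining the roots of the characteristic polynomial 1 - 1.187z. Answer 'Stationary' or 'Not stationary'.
\text{Not stationary}

The AR(p) characteristic polynomial is P(z) = 1 - 1.187z.
Stationarity requires all roots to lie outside the unit circle, i.e. |z| > 1 for every root.
This is linear in z: 1 + (-1.187) z = 0  =>  z = -1/(-1.187) = 0.84246,  |z| = 0.84246.
Moduli of all roots: 0.8425.
All moduli strictly greater than 1? No.
Verdict: Not stationary.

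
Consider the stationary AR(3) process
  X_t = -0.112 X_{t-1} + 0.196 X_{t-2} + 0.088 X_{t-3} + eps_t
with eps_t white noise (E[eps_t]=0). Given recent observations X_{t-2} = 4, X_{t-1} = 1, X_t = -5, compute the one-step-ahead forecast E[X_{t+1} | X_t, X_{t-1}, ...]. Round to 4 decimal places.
E[X_{t+1} \mid \mathcal F_t] = 1.1080

For an AR(p) model X_t = c + sum_i phi_i X_{t-i} + eps_t, the
one-step-ahead conditional mean is
  E[X_{t+1} | X_t, ...] = c + sum_i phi_i X_{t+1-i}.
Substitute known values:
  E[X_{t+1} | ...] = (-0.112) * (-5) + (0.196) * (1) + (0.088) * (4)
                   = 1.1080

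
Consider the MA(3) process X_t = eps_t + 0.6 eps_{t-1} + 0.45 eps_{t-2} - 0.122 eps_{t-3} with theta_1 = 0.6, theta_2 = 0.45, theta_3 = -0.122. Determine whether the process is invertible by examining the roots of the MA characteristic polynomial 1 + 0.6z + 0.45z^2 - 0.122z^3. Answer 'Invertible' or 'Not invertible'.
\text{Invertible}

The MA(q) characteristic polynomial is P(z) = 1 + 0.6z + 0.45z^2 - 0.122z^3.
Invertibility requires all roots to lie outside the unit circle, i.e. |z| > 1 for every root.
Degree 3: look for a simple real root z0 first, then factor out (1 - z/z0) and solve the remaining quadratic.
Testing z0 = 5: P(5) = 1 + (0.6)(5) + (0.45)(5)^2 + (-0.122)(5)^3
  = 1 + (3) + (11.25) + (-15.25) = 0.  So z_0 = 5 is a root, |z_0| = 5.
Divide out the factor (1 - 0.2 z) = (1 - z/z0) (since 1/z0 = 0.2):
  P(z) = (1 - 0.2 z)(1 + (0.8) z + (0.61) z^2)
  [check: z-coef 0.8 - (0.2) = 0.6; z^2-coef 0.61 - (0.2)(0.8) = 0.45; z^3-coef -(0.2)(0.61) = -0.122.]
Remaining roots from the quadratic factor 1 + (0.8) z + (0.61) z^2:
  Set 1 + (0.8) z + (0.61) z^2 = 0, i.e. a z^2 + b z + c = 0 with a = 0.61, b = 0.8, c = 1.
  Discriminant D = b^2 - 4ac = (0.8)^2 - 4*(0.61)*1 = 0.64 - (2.44) = -1.8.
  D < 0, so the roots are the complex-conjugate pair z = (-b +/- i sqrt(-D)) / (2a) = -0.6557 +/- 1.0997i.
  For a conjugate pair |z|^2 = z * conj(z) = (product of roots) = c/a = 1/(0.61) = 1.639344, so |z| = sqrt(1.639344) = 1.2804 for both roots.
Moduli of all roots: 5.0000, 1.2804, 1.2804.
All moduli strictly greater than 1? Yes.
Verdict: Invertible.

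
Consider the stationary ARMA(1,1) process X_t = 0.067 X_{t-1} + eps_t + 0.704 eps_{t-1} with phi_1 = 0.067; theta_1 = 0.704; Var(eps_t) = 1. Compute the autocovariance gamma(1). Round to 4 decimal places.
\gamma(1) = 0.8110

Multiply the model equation by X_{t-k} and take expectations. With theta_0 = psi_0 = 1 and psi_j the MA(infinity) weights, this gives
  gamma(k) - sum_i phi_i gamma(k-i) = c_k,
  c_k = sigma^2 * sum_{j=k..q} theta_j psi_{j-k}   (c_k = 0 for k > q),
using gamma(-m) = gamma(m).
psi-weights needed (psi_j = theta_j + sum_i phi_i psi_{j-i}):
  psi_1 = theta_1 + phi_1 = 0.704 + (0.067) = 0.771
Right-hand sides:
  c_0 = sigma^2 (1 + theta_1 psi_1) = 1 * (1 + (0.704)(0.771)) = 1 * 1.542784 = 1.542784
  c_1 = sigma^2 theta_1 = 1 * (0.704) = 0.704
  c_2 = 0
Equations for k = 0 and k = 1 (AR order 1):
  gamma(0) = phi_1 gamma(1) + c_0
  gamma(1) = phi_1 gamma(0) + c_1
Substituting the second into the first: gamma(0) (1 - phi_1^2) = c_0 + phi_1 c_1, so
  gamma(0) = (c_0 + phi_1 c_1) / (1 - phi_1^2) = (1.542784 + (0.067)(0.704)) / (1 - (0.067)^2) = 1.589952 / 0.995511 = 1.597121.
  gamma(1) = phi_1 gamma(0) + c_1 = (0.067)(1.597121) + (0.704) = 0.811007.
Therefore gamma(1) = 0.8110 (to 4 decimal places).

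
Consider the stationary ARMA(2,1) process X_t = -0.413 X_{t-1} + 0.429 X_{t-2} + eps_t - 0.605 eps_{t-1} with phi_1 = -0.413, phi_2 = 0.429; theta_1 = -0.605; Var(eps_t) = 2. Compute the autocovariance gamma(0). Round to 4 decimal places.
\gamma(0) = 11.5203

Multiply the model equation by X_{t-k} and take expectations. With theta_0 = psi_0 = 1 and psi_j the MA(infinity) weights, this gives
  gamma(k) - sum_i phi_i gamma(k-i) = c_k,
  c_k = sigma^2 * sum_{j=k..q} theta_j psi_{j-k}   (c_k = 0 for k > q),
using gamma(-m) = gamma(m).
psi-weights needed (psi_j = theta_j + sum_i phi_i psi_{j-i}):
  psi_1 = theta_1 + phi_1 = -0.605 + (-0.413) = -1.018
Right-hand sides:
  c_0 = sigma^2 (1 + theta_1 psi_1) = 2 * (1 + (-0.605)(-1.018)) = 2 * 1.61589 = 3.23178
  c_1 = sigma^2 theta_1 = 2 * (-0.605) = -1.21
  c_2 = 0
Equations for k = 0, 1, 2 (AR order 2, c_2 = 0):
  (E0) gamma(0) = phi_1 gamma(1) + phi_2 gamma(2) + c_0
  (E1) gamma(1) = phi_1 gamma(0) + phi_2 gamma(1) + c_1
  (E2) gamma(2) = phi_1 gamma(1) + phi_2 gamma(0)
From (E1): gamma(1) = A gamma(0) + B with
  A = phi_1 / (1 - phi_2) = -0.413 / 0.571 = -0.723292,   B = c_1 / (1 - phi_2) = -1.21 / 0.571 = -2.119089.
Insert (E2) into (E0): gamma(0) (1 - phi_2^2) = phi_1 (1 + phi_2) gamma(1) + c_0.
  phi_1 (1 + phi_2) = (-0.413)(1.429) = -0.590177,   1 - phi_2^2 = 0.815959.
Replace gamma(1) by A gamma(0) + B and collect gamma(0):
  gamma(0) [0.815959 - (-0.590177)(-0.723292)] = (-0.590177)(-2.119089) + 3.23178
  gamma(0) * 0.389088 = 4.482418
  gamma(0) = 4.482418 / 0.389088 = 11.520306.
Therefore gamma(0) = 11.5203 (to 4 decimal places).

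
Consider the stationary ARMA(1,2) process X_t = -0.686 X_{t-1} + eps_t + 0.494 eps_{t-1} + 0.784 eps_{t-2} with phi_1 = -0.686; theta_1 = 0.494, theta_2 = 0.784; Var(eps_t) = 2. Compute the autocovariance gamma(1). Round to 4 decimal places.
\gamma(1) = -2.9088

Multiply the model equation by X_{t-k} and take expectations. With theta_0 = psi_0 = 1 and psi_j the MA(infinity) weights, this gives
  gamma(k) - sum_i phi_i gamma(k-i) = c_k,
  c_k = sigma^2 * sum_{j=k..q} theta_j psi_{j-k}   (c_k = 0 for k > q),
using gamma(-m) = gamma(m).
psi-weights needed (psi_j = theta_j + sum_i phi_i psi_{j-i}):
  psi_1 = theta_1 + phi_1 = 0.494 + (-0.686) = -0.192
  psi_2 = theta_2 + phi_1 psi_1 = 0.784 + (-0.686)(-0.192) = 0.915712
Right-hand sides:
  c_0 = sigma^2 (1 + theta_1 psi_1 + theta_2 psi_2) = 2 * (1 + (0.494)(-0.192) + (0.784)(0.915712)) = 2 * 1.62307 = 3.24614
  c_1 = sigma^2 (theta_1 + theta_2 psi_1) = 2 * (0.494 + (0.784)(-0.192)) = 0.686944
  c_2 = sigma^2 theta_2 = 2 * (0.784) = 1.568
Equations for k = 0 and k = 1 (AR order 1):
  gamma(0) = phi_1 gamma(1) + c_0
  gamma(1) = phi_1 gamma(0) + c_1
Substituting the second into the first: gamma(0) (1 - phi_1^2) = c_0 + phi_1 c_1, so
  gamma(0) = (c_0 + phi_1 c_1) / (1 - phi_1^2) = (3.24614 + (-0.686)(0.686944)) / (1 - (-0.686)^2) = 2.774897 / 0.529404 = 5.241549.
  gamma(1) = phi_1 gamma(0) + c_1 = (-0.686)(5.241549) + (0.686944) = -2.908758.
Therefore gamma(1) = -2.9088 (to 4 decimal places).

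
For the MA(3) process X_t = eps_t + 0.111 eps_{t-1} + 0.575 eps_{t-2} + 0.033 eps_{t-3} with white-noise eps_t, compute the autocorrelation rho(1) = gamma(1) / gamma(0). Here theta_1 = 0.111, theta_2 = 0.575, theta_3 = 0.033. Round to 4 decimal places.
\rho(1) = 0.1442

For an MA(q) process with theta_0 = 1, the autocovariance is
  gamma(k) = sigma^2 * sum_{i=0..q-k} theta_i * theta_{i+k},
and rho(k) = gamma(k) / gamma(0). Sigma^2 cancels.
  numerator   = (1)*(0.111) + (0.111)*(0.575) + (0.575)*(0.033) = 0.1938.
  denominator = (1)^2 + (0.111)^2 + (0.575)^2 + (0.033)^2 = 1.344035.
  rho(1) = 0.1938 / 1.344035 = 0.1442.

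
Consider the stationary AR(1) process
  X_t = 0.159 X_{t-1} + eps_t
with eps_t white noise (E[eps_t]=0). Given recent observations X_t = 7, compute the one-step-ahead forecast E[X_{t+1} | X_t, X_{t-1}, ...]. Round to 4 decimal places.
E[X_{t+1} \mid \mathcal F_t] = 1.1130

For an AR(p) model X_t = c + sum_i phi_i X_{t-i} + eps_t, the
one-step-ahead conditional mean is
  E[X_{t+1} | X_t, ...] = c + sum_i phi_i X_{t+1-i}.
Substitute known values:
  E[X_{t+1} | ...] = (0.159) * (7)
                   = 1.1130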